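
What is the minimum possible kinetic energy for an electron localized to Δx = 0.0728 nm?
1.797 eV

Localizing a particle requires giving it sufficient momentum uncertainty:

1. From uncertainty principle: Δp ≥ ℏ/(2Δx)
   Δp_min = (1.055e-34 J·s) / (2 × 7.280e-11 m)
   Δp_min = 7.243e-25 kg·m/s

2. This momentum uncertainty corresponds to kinetic energy:
   KE ≈ (Δp)²/(2m) = (7.243e-25)²/(2 × 9.109e-31 kg)
   KE = 2.879e-19 J = 1.797 eV

Tighter localization requires more energy.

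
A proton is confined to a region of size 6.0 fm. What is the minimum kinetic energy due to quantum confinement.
144.096 keV

Using the uncertainty principle:

1. Position uncertainty: Δx ≈ 6.000e-15 m
2. Minimum momentum uncertainty: Δp = ℏ/(2Δx) = 8.788e-21 kg·m/s
3. Minimum kinetic energy:
   KE = (Δp)²/(2m) = (8.788e-21)²/(2 × 1.673e-27 kg)
   KE = 2.309e-14 J = 144.096 keV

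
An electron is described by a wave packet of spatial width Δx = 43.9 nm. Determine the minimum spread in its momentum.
1.201 × 10^-27 kg·m/s

For a wave packet, the spatial width Δx and momentum spread Δp are related by the uncertainty principle:
ΔxΔp ≥ ℏ/2

The minimum momentum spread is:
Δp_min = ℏ/(2Δx)
Δp_min = (1.055e-34 J·s) / (2 × 4.390e-08 m)
Δp_min = 1.201e-27 kg·m/s

A wave packet cannot have both a well-defined position and well-defined momentum.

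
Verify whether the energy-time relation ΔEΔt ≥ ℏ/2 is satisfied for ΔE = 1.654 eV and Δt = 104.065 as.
No, it violates the uncertainty relation.

Calculate the product ΔEΔt:
ΔE = 1.654 eV = 2.650e-19 J
ΔEΔt = (2.650e-19 J) × (1.041e-16 s)
ΔEΔt = 2.758e-35 J·s

Compare to the minimum allowed value ℏ/2:
ℏ/2 = 5.273e-35 J·s

Since ΔEΔt = 2.758e-35 J·s < 5.273e-35 J·s = ℏ/2,
this violates the uncertainty relation.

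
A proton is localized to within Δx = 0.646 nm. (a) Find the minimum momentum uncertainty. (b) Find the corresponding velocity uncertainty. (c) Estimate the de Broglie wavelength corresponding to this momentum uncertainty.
(a) Δp_min = 8.162 × 10^-26 kg·m/s
(b) Δv_min = 48.800 m/s
(c) λ_dB = 8.118 nm

Step-by-step:

(a) From the uncertainty principle:
Δp_min = ℏ/(2Δx) = (1.055e-34 J·s)/(2 × 6.460e-10 m) = 8.162e-26 kg·m/s

(b) The velocity uncertainty:
Δv = Δp/m = (8.162e-26 kg·m/s)/(1.673e-27 kg) = 4.880e+01 m/s = 48.800 m/s

(c) The de Broglie wavelength for this momentum:
λ = h/p = (6.626e-34 J·s)/(8.162e-26 kg·m/s) = 8.118e-09 m = 8.118 nm

Note: The de Broglie wavelength is comparable to the localization size, as expected from wave-particle duality.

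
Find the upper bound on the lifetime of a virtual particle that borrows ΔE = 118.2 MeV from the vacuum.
2.784 ys

Using the energy-time uncertainty principle:
ΔEΔt ≥ ℏ/2

For a virtual particle borrowing energy ΔE, the maximum lifetime is:
Δt_max = ℏ/(2ΔE)

Converting energy:
ΔE = 118.2 MeV = 1.894e-11 J

Δt_max = (1.055e-34 J·s) / (2 × 1.894e-11 J)
Δt_max = 2.784e-24 s = 2.784 ys

Virtual particles with higher borrowed energy exist for shorter times.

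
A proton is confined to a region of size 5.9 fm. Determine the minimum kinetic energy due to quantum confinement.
149.022 keV

Using the uncertainty principle:

1. Position uncertainty: Δx ≈ 5.900e-15 m
2. Minimum momentum uncertainty: Δp = ℏ/(2Δx) = 8.937e-21 kg·m/s
3. Minimum kinetic energy:
   KE = (Δp)²/(2m) = (8.937e-21)²/(2 × 1.673e-27 kg)
   KE = 2.388e-14 J = 149.022 keV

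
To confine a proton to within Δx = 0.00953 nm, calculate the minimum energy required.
57.117 meV

Localizing a particle requires giving it sufficient momentum uncertainty:

1. From uncertainty principle: Δp ≥ ℏ/(2Δx)
   Δp_min = (1.055e-34 J·s) / (2 × 9.530e-12 m)
   Δp_min = 5.533e-24 kg·m/s

2. This momentum uncertainty corresponds to kinetic energy:
   KE ≈ (Δp)²/(2m) = (5.533e-24)²/(2 × 1.673e-27 kg)
   KE = 9.151e-21 J = 57.117 meV

Tighter localization requires more energy.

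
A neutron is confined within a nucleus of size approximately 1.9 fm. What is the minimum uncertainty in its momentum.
2.775 × 10^-20 kg·m/s

Using the Heisenberg uncertainty principle:
ΔxΔp ≥ ℏ/2

With Δx ≈ L = 1.900e-15 m (the confinement size):
Δp_min = ℏ/(2Δx)
Δp_min = (1.055e-34 J·s) / (2 × 1.900e-15 m)
Δp_min = 2.775e-20 kg·m/s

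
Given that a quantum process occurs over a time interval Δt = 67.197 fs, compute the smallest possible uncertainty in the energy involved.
4.898 meV

Using the energy-time uncertainty principle:
ΔEΔt ≥ ℏ/2

The minimum uncertainty in energy is:
ΔE_min = ℏ/(2Δt)
ΔE_min = (1.055e-34 J·s) / (2 × 6.720e-14 s)
ΔE_min = 7.847e-22 J = 4.898 meV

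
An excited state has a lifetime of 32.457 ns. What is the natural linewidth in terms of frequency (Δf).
2.452 MHz

Using the energy-time uncertainty principle and E = hf:
ΔEΔt ≥ ℏ/2
hΔf·Δt ≥ ℏ/2

The minimum frequency uncertainty is:
Δf = ℏ/(2hτ) = 1/(4πτ)
Δf = 1/(4π × 3.246e-08 s)
Δf = 2.452e+06 Hz = 2.452 MHz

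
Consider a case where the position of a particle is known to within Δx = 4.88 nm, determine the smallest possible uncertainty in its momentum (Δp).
1.081 × 10^-26 kg·m/s

Using the Heisenberg uncertainty principle:
ΔxΔp ≥ ℏ/2

The minimum uncertainty in momentum is:
Δp_min = ℏ/(2Δx)
Δp_min = (1.055e-34 J·s) / (2 × 4.880e-09 m)
Δp_min = 1.081e-26 kg·m/s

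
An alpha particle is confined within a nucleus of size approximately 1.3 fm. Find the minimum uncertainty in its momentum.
4.056 × 10^-20 kg·m/s

Using the Heisenberg uncertainty principle:
ΔxΔp ≥ ℏ/2

With Δx ≈ L = 1.300e-15 m (the confinement size):
Δp_min = ℏ/(2Δx)
Δp_min = (1.055e-34 J·s) / (2 × 1.300e-15 m)
Δp_min = 4.056e-20 kg·m/s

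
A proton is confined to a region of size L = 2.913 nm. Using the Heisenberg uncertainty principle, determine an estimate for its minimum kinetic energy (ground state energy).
611.326 neV

Using the uncertainty principle to estimate ground state energy:

1. The position uncertainty is approximately the confinement size:
   Δx ≈ L = 2.913e-09 m

2. From ΔxΔp ≥ ℏ/2, the minimum momentum uncertainty is:
   Δp ≈ ℏ/(2L) = 1.810e-26 kg·m/s

3. The kinetic energy is approximately:
   KE ≈ (Δp)²/(2m) = (1.810e-26)²/(2 × 1.673e-27 kg)
   KE ≈ 9.795e-26 J = 611.326 neV

This is an order-of-magnitude estimate of the ground state energy.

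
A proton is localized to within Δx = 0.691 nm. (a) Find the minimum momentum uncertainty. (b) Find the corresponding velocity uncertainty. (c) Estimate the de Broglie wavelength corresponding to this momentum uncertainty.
(a) Δp_min = 7.631 × 10^-26 kg·m/s
(b) Δv_min = 45.622 m/s
(c) λ_dB = 8.683 nm

Step-by-step:

(a) From the uncertainty principle:
Δp_min = ℏ/(2Δx) = (1.055e-34 J·s)/(2 × 6.910e-10 m) = 7.631e-26 kg·m/s

(b) The velocity uncertainty:
Δv = Δp/m = (7.631e-26 kg·m/s)/(1.673e-27 kg) = 4.562e+01 m/s = 45.622 m/s

(c) The de Broglie wavelength for this momentum:
λ = h/p = (6.626e-34 J·s)/(7.631e-26 kg·m/s) = 8.683e-09 m = 8.683 nm

Note: The de Broglie wavelength is comparable to the localization size, as expected from wave-particle duality.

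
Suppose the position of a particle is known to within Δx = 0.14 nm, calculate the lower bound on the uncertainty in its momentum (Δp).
3.766 × 10^-25 kg·m/s

Using the Heisenberg uncertainty principle:
ΔxΔp ≥ ℏ/2

The minimum uncertainty in momentum is:
Δp_min = ℏ/(2Δx)
Δp_min = (1.055e-34 J·s) / (2 × 1.400e-10 m)
Δp_min = 3.766e-25 kg·m/s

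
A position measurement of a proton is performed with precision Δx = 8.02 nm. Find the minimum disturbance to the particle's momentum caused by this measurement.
6.575 × 10^-27 kg·m/s

The uncertainty principle implies that measuring position disturbs momentum:
ΔxΔp ≥ ℏ/2

When we measure position with precision Δx, we necessarily introduce a momentum uncertainty:
Δp ≥ ℏ/(2Δx)
Δp_min = (1.055e-34 J·s) / (2 × 8.020e-09 m)
Δp_min = 6.575e-27 kg·m/s

The more precisely we measure position, the greater the momentum disturbance.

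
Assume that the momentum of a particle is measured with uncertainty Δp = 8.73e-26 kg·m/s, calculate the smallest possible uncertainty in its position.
603.993 pm

Using the Heisenberg uncertainty principle:
ΔxΔp ≥ ℏ/2

The minimum uncertainty in position is:
Δx_min = ℏ/(2Δp)
Δx_min = (1.055e-34 J·s) / (2 × 8.730e-26 kg·m/s)
Δx_min = 6.040e-10 m = 603.993 pm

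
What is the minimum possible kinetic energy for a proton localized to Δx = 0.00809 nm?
79.261 meV

Localizing a particle requires giving it sufficient momentum uncertainty:

1. From uncertainty principle: Δp ≥ ℏ/(2Δx)
   Δp_min = (1.055e-34 J·s) / (2 × 8.090e-12 m)
   Δp_min = 6.518e-24 kg·m/s

2. This momentum uncertainty corresponds to kinetic energy:
   KE ≈ (Δp)²/(2m) = (6.518e-24)²/(2 × 1.673e-27 kg)
   KE = 1.270e-20 J = 79.261 meV

Tighter localization requires more energy.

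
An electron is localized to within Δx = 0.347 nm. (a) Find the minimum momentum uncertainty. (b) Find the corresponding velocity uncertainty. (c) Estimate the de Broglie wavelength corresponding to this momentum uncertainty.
(a) Δp_min = 1.520 × 10^-25 kg·m/s
(b) Δv_min = 166.812 km/s
(c) λ_dB = 4.361 nm

Step-by-step:

(a) From the uncertainty principle:
Δp_min = ℏ/(2Δx) = (1.055e-34 J·s)/(2 × 3.470e-10 m) = 1.520e-25 kg·m/s

(b) The velocity uncertainty:
Δv = Δp/m = (1.520e-25 kg·m/s)/(9.109e-31 kg) = 1.668e+05 m/s = 166.812 km/s

(c) The de Broglie wavelength for this momentum:
λ = h/p = (6.626e-34 J·s)/(1.520e-25 kg·m/s) = 4.361e-09 m = 4.361 nm

Note: The de Broglie wavelength is comparable to the localization size, as expected from wave-particle duality.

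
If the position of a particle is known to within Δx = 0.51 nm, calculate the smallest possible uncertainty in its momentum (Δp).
1.034 × 10^-25 kg·m/s

Using the Heisenberg uncertainty principle:
ΔxΔp ≥ ℏ/2

The minimum uncertainty in momentum is:
Δp_min = ℏ/(2Δx)
Δp_min = (1.055e-34 J·s) / (2 × 5.100e-10 m)
Δp_min = 1.034e-25 kg·m/s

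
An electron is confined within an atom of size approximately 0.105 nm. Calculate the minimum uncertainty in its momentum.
5.022 × 10^-25 kg·m/s

Using the Heisenberg uncertainty principle:
ΔxΔp ≥ ℏ/2

With Δx ≈ L = 1.050e-10 m (the confinement size):
Δp_min = ℏ/(2Δx)
Δp_min = (1.055e-34 J·s) / (2 × 1.050e-10 m)
Δp_min = 5.022e-25 kg·m/s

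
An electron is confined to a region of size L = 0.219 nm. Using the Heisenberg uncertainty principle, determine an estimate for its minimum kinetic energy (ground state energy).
198.598 meV

Using the uncertainty principle to estimate ground state energy:

1. The position uncertainty is approximately the confinement size:
   Δx ≈ L = 2.190e-10 m

2. From ΔxΔp ≥ ℏ/2, the minimum momentum uncertainty is:
   Δp ≈ ℏ/(2L) = 2.408e-25 kg·m/s

3. The kinetic energy is approximately:
   KE ≈ (Δp)²/(2m) = (2.408e-25)²/(2 × 9.109e-31 kg)
   KE ≈ 3.182e-20 J = 198.598 meV

This is an order-of-magnitude estimate of the ground state energy.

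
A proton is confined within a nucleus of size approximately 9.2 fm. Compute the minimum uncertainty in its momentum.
5.731 × 10^-21 kg·m/s

Using the Heisenberg uncertainty principle:
ΔxΔp ≥ ℏ/2

With Δx ≈ L = 9.200e-15 m (the confinement size):
Δp_min = ℏ/(2Δx)
Δp_min = (1.055e-34 J·s) / (2 × 9.200e-15 m)
Δp_min = 5.731e-21 kg·m/s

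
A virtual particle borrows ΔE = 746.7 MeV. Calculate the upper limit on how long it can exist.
4.407 × 10^-25 s

Using the energy-time uncertainty principle:
ΔEΔt ≥ ℏ/2

For a virtual particle borrowing energy ΔE, the maximum lifetime is:
Δt_max = ℏ/(2ΔE)

Converting energy:
ΔE = 746.7 MeV = 1.196e-10 J

Δt_max = (1.055e-34 J·s) / (2 × 1.196e-10 J)
Δt_max = 4.407e-25 s = 4.407 × 10^-25 s

Virtual particles with higher borrowed energy exist for shorter times.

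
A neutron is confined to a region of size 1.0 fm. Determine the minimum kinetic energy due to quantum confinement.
5.180 MeV

Using the uncertainty principle:

1. Position uncertainty: Δx ≈ 1.000e-15 m
2. Minimum momentum uncertainty: Δp = ℏ/(2Δx) = 5.273e-20 kg·m/s
3. Minimum kinetic energy:
   KE = (Δp)²/(2m) = (5.273e-20)²/(2 × 1.675e-27 kg)
   KE = 8.300e-13 J = 5.180 MeV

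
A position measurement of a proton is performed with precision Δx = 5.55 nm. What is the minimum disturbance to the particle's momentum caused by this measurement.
9.501 × 10^-27 kg·m/s

The uncertainty principle implies that measuring position disturbs momentum:
ΔxΔp ≥ ℏ/2

When we measure position with precision Δx, we necessarily introduce a momentum uncertainty:
Δp ≥ ℏ/(2Δx)
Δp_min = (1.055e-34 J·s) / (2 × 5.550e-09 m)
Δp_min = 9.501e-27 kg·m/s

The more precisely we measure position, the greater the momentum disturbance.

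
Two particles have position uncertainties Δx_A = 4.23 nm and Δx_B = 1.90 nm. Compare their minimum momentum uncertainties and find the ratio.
Particle B has the larger minimum momentum uncertainty, by a factor of 2.23.

For each particle, the minimum momentum uncertainty is Δp_min = ℏ/(2Δx):

Particle A: Δp_A = ℏ/(2×4.230e-09 m) = 1.247e-26 kg·m/s
Particle B: Δp_B = ℏ/(2×1.900e-09 m) = 2.775e-26 kg·m/s

Ratio: Δp_B/Δp_A = 2.23

Since Δp_min ∝ 1/Δx, the particle with smaller position uncertainty (B) has larger momentum uncertainty.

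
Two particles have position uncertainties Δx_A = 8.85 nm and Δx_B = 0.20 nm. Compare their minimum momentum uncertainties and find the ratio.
Particle B has the larger minimum momentum uncertainty, by a factor of 44.25.

For each particle, the minimum momentum uncertainty is Δp_min = ℏ/(2Δx):

Particle A: Δp_A = ℏ/(2×8.850e-09 m) = 5.958e-27 kg·m/s
Particle B: Δp_B = ℏ/(2×2.000e-10 m) = 2.636e-25 kg·m/s

Ratio: Δp_B/Δp_A = 44.25

Since Δp_min ∝ 1/Δx, the particle with smaller position uncertainty (B) has larger momentum uncertainty.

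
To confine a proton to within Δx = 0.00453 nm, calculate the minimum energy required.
252.789 meV

Localizing a particle requires giving it sufficient momentum uncertainty:

1. From uncertainty principle: Δp ≥ ℏ/(2Δx)
   Δp_min = (1.055e-34 J·s) / (2 × 4.530e-12 m)
   Δp_min = 1.164e-23 kg·m/s

2. This momentum uncertainty corresponds to kinetic energy:
   KE ≈ (Δp)²/(2m) = (1.164e-23)²/(2 × 1.673e-27 kg)
   KE = 4.050e-20 J = 252.789 meV

Tighter localization requires more energy.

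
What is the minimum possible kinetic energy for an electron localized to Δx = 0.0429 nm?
5.175 eV

Localizing a particle requires giving it sufficient momentum uncertainty:

1. From uncertainty principle: Δp ≥ ℏ/(2Δx)
   Δp_min = (1.055e-34 J·s) / (2 × 4.290e-11 m)
   Δp_min = 1.229e-24 kg·m/s

2. This momentum uncertainty corresponds to kinetic energy:
   KE ≈ (Δp)²/(2m) = (1.229e-24)²/(2 × 9.109e-31 kg)
   KE = 8.292e-19 J = 5.175 eV

Tighter localization requires more energy.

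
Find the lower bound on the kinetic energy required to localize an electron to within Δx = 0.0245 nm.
15.868 eV

Localizing a particle requires giving it sufficient momentum uncertainty:

1. From uncertainty principle: Δp ≥ ℏ/(2Δx)
   Δp_min = (1.055e-34 J·s) / (2 × 2.450e-11 m)
   Δp_min = 2.152e-24 kg·m/s

2. This momentum uncertainty corresponds to kinetic energy:
   KE ≈ (Δp)²/(2m) = (2.152e-24)²/(2 × 9.109e-31 kg)
   KE = 2.542e-18 J = 15.868 eV

Tighter localization requires more energy.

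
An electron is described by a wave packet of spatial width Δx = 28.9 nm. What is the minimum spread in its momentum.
1.825 × 10^-27 kg·m/s

For a wave packet, the spatial width Δx and momentum spread Δp are related by the uncertainty principle:
ΔxΔp ≥ ℏ/2

The minimum momentum spread is:
Δp_min = ℏ/(2Δx)
Δp_min = (1.055e-34 J·s) / (2 × 2.890e-08 m)
Δp_min = 1.825e-27 kg·m/s

A wave packet cannot have both a well-defined position and well-defined momentum.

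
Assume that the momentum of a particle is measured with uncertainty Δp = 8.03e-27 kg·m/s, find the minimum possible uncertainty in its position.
6.566 nm

Using the Heisenberg uncertainty principle:
ΔxΔp ≥ ℏ/2

The minimum uncertainty in position is:
Δx_min = ℏ/(2Δp)
Δx_min = (1.055e-34 J·s) / (2 × 8.030e-27 kg·m/s)
Δx_min = 6.566e-09 m = 6.566 nm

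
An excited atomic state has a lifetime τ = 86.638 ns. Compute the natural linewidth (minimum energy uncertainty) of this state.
3.799 neV

Using the energy-time uncertainty principle:
ΔEΔt ≥ ℏ/2

The lifetime τ represents the time uncertainty Δt.
The natural linewidth (minimum energy uncertainty) is:

ΔE = ℏ/(2τ)
ΔE = (1.055e-34 J·s) / (2 × 8.664e-08 s)
ΔE = 6.086e-28 J = 3.799 neV

This natural linewidth limits the precision of spectroscopic measurements.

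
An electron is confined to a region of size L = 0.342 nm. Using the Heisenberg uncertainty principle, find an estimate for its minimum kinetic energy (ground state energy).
81.435 meV

Using the uncertainty principle to estimate ground state energy:

1. The position uncertainty is approximately the confinement size:
   Δx ≈ L = 3.420e-10 m

2. From ΔxΔp ≥ ℏ/2, the minimum momentum uncertainty is:
   Δp ≈ ℏ/(2L) = 1.542e-25 kg·m/s

3. The kinetic energy is approximately:
   KE ≈ (Δp)²/(2m) = (1.542e-25)²/(2 × 9.109e-31 kg)
   KE ≈ 1.305e-20 J = 81.435 meV

This is an order-of-magnitude estimate of the ground state energy.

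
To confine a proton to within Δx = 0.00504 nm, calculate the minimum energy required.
204.218 meV

Localizing a particle requires giving it sufficient momentum uncertainty:

1. From uncertainty principle: Δp ≥ ℏ/(2Δx)
   Δp_min = (1.055e-34 J·s) / (2 × 5.040e-12 m)
   Δp_min = 1.046e-23 kg·m/s

2. This momentum uncertainty corresponds to kinetic energy:
   KE ≈ (Δp)²/(2m) = (1.046e-23)²/(2 × 1.673e-27 kg)
   KE = 3.272e-20 J = 204.218 meV

Tighter localization requires more energy.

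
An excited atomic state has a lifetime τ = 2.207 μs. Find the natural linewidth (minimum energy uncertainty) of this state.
149.119 peV

Using the energy-time uncertainty principle:
ΔEΔt ≥ ℏ/2

The lifetime τ represents the time uncertainty Δt.
The natural linewidth (minimum energy uncertainty) is:

ΔE = ℏ/(2τ)
ΔE = (1.055e-34 J·s) / (2 × 2.207e-06 s)
ΔE = 2.389e-29 J = 149.119 peV

This natural linewidth limits the precision of spectroscopic measurements.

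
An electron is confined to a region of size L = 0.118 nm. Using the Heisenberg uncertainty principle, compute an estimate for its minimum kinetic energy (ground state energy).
684.067 meV

Using the uncertainty principle to estimate ground state energy:

1. The position uncertainty is approximately the confinement size:
   Δx ≈ L = 1.180e-10 m

2. From ΔxΔp ≥ ℏ/2, the minimum momentum uncertainty is:
   Δp ≈ ℏ/(2L) = 4.469e-25 kg·m/s

3. The kinetic energy is approximately:
   KE ≈ (Δp)²/(2m) = (4.469e-25)²/(2 × 9.109e-31 kg)
   KE ≈ 1.096e-19 J = 684.067 meV

This is an order-of-magnitude estimate of the ground state energy.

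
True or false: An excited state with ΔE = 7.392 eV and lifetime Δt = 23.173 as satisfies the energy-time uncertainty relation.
No, it violates the uncertainty relation.

Calculate the product ΔEΔt:
ΔE = 7.392 eV = 1.184e-18 J
ΔEΔt = (1.184e-18 J) × (2.317e-17 s)
ΔEΔt = 2.744e-35 J·s

Compare to the minimum allowed value ℏ/2:
ℏ/2 = 5.273e-35 J·s

Since ΔEΔt = 2.744e-35 J·s < 5.273e-35 J·s = ℏ/2,
this violates the uncertainty relation.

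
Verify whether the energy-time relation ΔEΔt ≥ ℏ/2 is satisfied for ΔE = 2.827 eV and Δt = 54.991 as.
No, it violates the uncertainty relation.

Calculate the product ΔEΔt:
ΔE = 2.827 eV = 4.529e-19 J
ΔEΔt = (4.529e-19 J) × (5.499e-17 s)
ΔEΔt = 2.491e-35 J·s

Compare to the minimum allowed value ℏ/2:
ℏ/2 = 5.273e-35 J·s

Since ΔEΔt = 2.491e-35 J·s < 5.273e-35 J·s = ℏ/2,
this violates the uncertainty relation.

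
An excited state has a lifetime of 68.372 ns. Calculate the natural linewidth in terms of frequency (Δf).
1.164 MHz

Using the energy-time uncertainty principle and E = hf:
ΔEΔt ≥ ℏ/2
hΔf·Δt ≥ ℏ/2

The minimum frequency uncertainty is:
Δf = ℏ/(2hτ) = 1/(4πτ)
Δf = 1/(4π × 6.837e-08 s)
Δf = 1.164e+06 Hz = 1.164 MHz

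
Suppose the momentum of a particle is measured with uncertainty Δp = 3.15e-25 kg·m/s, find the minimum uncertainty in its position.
167.392 pm

Using the Heisenberg uncertainty principle:
ΔxΔp ≥ ℏ/2

The minimum uncertainty in position is:
Δx_min = ℏ/(2Δp)
Δx_min = (1.055e-34 J·s) / (2 × 3.150e-25 kg·m/s)
Δx_min = 1.674e-10 m = 167.392 pm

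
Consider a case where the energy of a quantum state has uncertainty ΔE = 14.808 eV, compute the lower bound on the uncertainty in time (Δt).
22.225 as

Using the energy-time uncertainty principle:
ΔEΔt ≥ ℏ/2

The minimum uncertainty in time is:
Δt_min = ℏ/(2ΔE)
Δt_min = (1.055e-34 J·s) / (2 × 2.373e-18 J)
Δt_min = 2.222e-17 s = 22.225 as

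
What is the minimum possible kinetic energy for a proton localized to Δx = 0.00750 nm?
92.221 meV

Localizing a particle requires giving it sufficient momentum uncertainty:

1. From uncertainty principle: Δp ≥ ℏ/(2Δx)
   Δp_min = (1.055e-34 J·s) / (2 × 7.500e-12 m)
   Δp_min = 7.030e-24 kg·m/s

2. This momentum uncertainty corresponds to kinetic energy:
   KE ≈ (Δp)²/(2m) = (7.030e-24)²/(2 × 1.673e-27 kg)
   KE = 1.478e-20 J = 92.221 meV

Tighter localization requires more energy.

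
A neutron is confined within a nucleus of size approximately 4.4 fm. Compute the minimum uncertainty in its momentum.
1.198 × 10^-20 kg·m/s

Using the Heisenberg uncertainty principle:
ΔxΔp ≥ ℏ/2

With Δx ≈ L = 4.400e-15 m (the confinement size):
Δp_min = ℏ/(2Δx)
Δp_min = (1.055e-34 J·s) / (2 × 4.400e-15 m)
Δp_min = 1.198e-20 kg·m/s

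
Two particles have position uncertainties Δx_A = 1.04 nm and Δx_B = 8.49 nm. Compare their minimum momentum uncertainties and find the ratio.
Particle A has the larger minimum momentum uncertainty, by a factor of 8.16.

For each particle, the minimum momentum uncertainty is Δp_min = ℏ/(2Δx):

Particle A: Δp_A = ℏ/(2×1.040e-09 m) = 5.070e-26 kg·m/s
Particle B: Δp_B = ℏ/(2×8.490e-09 m) = 6.211e-27 kg·m/s

Ratio: Δp_A/Δp_B = 8.16

Since Δp_min ∝ 1/Δx, the particle with smaller position uncertainty (A) has larger momentum uncertainty.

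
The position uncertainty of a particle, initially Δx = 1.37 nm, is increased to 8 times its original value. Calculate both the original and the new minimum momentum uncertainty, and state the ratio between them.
Original Δp_min = 3.849 × 10^-26 kg·m/s; new Δp'_min = 4.811 × 10^-27 kg·m/s; ratio Δp'_min/Δp_min = 1/8.

From the uncertainty principle ΔxΔp ≥ ℏ/2, the minimum momentum uncertainty is Δp_min = ℏ/(2Δx).

Original (Δx = 1.37 nm = 1.370e-09 m):
Δp_min = (1.055e-34 J·s)/(2 × 1.370e-09 m) = 3.849e-26 kg·m/s

When Δx → 8Δx:
Δp'_min = ℏ/(2 × 8Δx) = (1/8) × ℏ/(2Δx) = (1/8) × Δp_min
Δp'_min = 1/8 × 3.849e-26 kg·m/s = 4.811e-27 kg·m/s

Since Δp_min ∝ 1/Δx, when Δx is increased to 8 times its original value, Δp_min decreases to 1/8 of its original value.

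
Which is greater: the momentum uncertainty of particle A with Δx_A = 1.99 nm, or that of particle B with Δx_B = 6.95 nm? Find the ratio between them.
Particle A has the larger minimum momentum uncertainty, by a factor of 3.49.

For each particle, the minimum momentum uncertainty is Δp_min = ℏ/(2Δx):

Particle A: Δp_A = ℏ/(2×1.990e-09 m) = 2.650e-26 kg·m/s
Particle B: Δp_B = ℏ/(2×6.950e-09 m) = 7.587e-27 kg·m/s

Ratio: Δp_A/Δp_B = 3.49

Since Δp_min ∝ 1/Δx, the particle with smaller position uncertainty (A) has larger momentum uncertainty.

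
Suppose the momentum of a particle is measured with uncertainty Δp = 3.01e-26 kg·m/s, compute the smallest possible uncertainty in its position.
1.752 nm

Using the Heisenberg uncertainty principle:
ΔxΔp ≥ ℏ/2

The minimum uncertainty in position is:
Δx_min = ℏ/(2Δp)
Δx_min = (1.055e-34 J·s) / (2 × 3.010e-26 kg·m/s)
Δx_min = 1.752e-09 m = 1.752 nm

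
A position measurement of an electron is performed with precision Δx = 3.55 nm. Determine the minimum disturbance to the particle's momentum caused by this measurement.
1.485 × 10^-26 kg·m/s

The uncertainty principle implies that measuring position disturbs momentum:
ΔxΔp ≥ ℏ/2

When we measure position with precision Δx, we necessarily introduce a momentum uncertainty:
Δp ≥ ℏ/(2Δx)
Δp_min = (1.055e-34 J·s) / (2 × 3.550e-09 m)
Δp_min = 1.485e-26 kg·m/s

The more precisely we measure position, the greater the momentum disturbance.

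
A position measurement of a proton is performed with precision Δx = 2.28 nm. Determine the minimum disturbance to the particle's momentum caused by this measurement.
2.313 × 10^-26 kg·m/s

The uncertainty principle implies that measuring position disturbs momentum:
ΔxΔp ≥ ℏ/2

When we measure position with precision Δx, we necessarily introduce a momentum uncertainty:
Δp ≥ ℏ/(2Δx)
Δp_min = (1.055e-34 J·s) / (2 × 2.280e-09 m)
Δp_min = 2.313e-26 kg·m/s

The more precisely we measure position, the greater the momentum disturbance.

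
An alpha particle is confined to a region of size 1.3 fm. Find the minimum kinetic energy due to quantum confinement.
772.668 keV

Using the uncertainty principle:

1. Position uncertainty: Δx ≈ 1.300e-15 m
2. Minimum momentum uncertainty: Δp = ℏ/(2Δx) = 4.056e-20 kg·m/s
3. Minimum kinetic energy:
   KE = (Δp)²/(2m) = (4.056e-20)²/(2 × 6.645e-27 kg)
   KE = 1.238e-13 J = 772.668 keV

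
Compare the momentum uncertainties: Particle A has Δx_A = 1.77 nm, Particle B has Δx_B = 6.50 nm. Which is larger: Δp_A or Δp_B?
Particle A has the larger minimum momentum uncertainty, by a factor of 3.67.

For each particle, the minimum momentum uncertainty is Δp_min = ℏ/(2Δx):

Particle A: Δp_A = ℏ/(2×1.770e-09 m) = 2.979e-26 kg·m/s
Particle B: Δp_B = ℏ/(2×6.500e-09 m) = 8.112e-27 kg·m/s

Ratio: Δp_A/Δp_B = 3.67

Since Δp_min ∝ 1/Δx, the particle with smaller position uncertainty (A) has larger momentum uncertainty.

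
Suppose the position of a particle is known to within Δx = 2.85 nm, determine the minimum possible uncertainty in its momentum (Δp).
1.850 × 10^-26 kg·m/s

Using the Heisenberg uncertainty principle:
ΔxΔp ≥ ℏ/2

The minimum uncertainty in momentum is:
Δp_min = ℏ/(2Δx)
Δp_min = (1.055e-34 J·s) / (2 × 2.850e-09 m)
Δp_min = 1.850e-26 kg·m/s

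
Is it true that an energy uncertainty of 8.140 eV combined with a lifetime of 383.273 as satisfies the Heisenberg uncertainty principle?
Yes, it satisfies the uncertainty relation.

Calculate the product ΔEΔt:
ΔE = 8.140 eV = 1.304e-18 J
ΔEΔt = (1.304e-18 J) × (3.833e-16 s)
ΔEΔt = 4.999e-34 J·s

Compare to the minimum allowed value ℏ/2:
ℏ/2 = 5.273e-35 J·s

Since ΔEΔt = 4.999e-34 J·s ≥ 5.273e-35 J·s = ℏ/2,
this satisfies the uncertainty relation.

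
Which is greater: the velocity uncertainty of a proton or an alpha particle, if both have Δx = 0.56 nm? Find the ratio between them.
The proton has the larger minimum velocity uncertainty, by a ratio of 4.0.

For both particles, Δp_min = ℏ/(2Δx) = 9.416e-26 kg·m/s (same for both).

The velocity uncertainty is Δv = Δp/m:
- proton: Δv = 9.416e-26 / 1.673e-27 = 5.629e+01 m/s = 56.294 m/s
- alpha particle: Δv = 9.416e-26 / 6.645e-27 = 1.417e+01 m/s = 14.171 m/s

Ratio: 5.629e+01 / 1.417e+01 = 4.0

The lighter particle has larger velocity uncertainty because Δv ∝ 1/m.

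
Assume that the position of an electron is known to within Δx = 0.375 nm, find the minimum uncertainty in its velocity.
154.357 km/s

Using the Heisenberg uncertainty principle and Δp = mΔv:
ΔxΔp ≥ ℏ/2
Δx(mΔv) ≥ ℏ/2

The minimum uncertainty in velocity is:
Δv_min = ℏ/(2mΔx)
Δv_min = (1.055e-34 J·s) / (2 × 9.109e-31 kg × 3.750e-10 m)
Δv_min = 1.544e+05 m/s = 154.357 km/s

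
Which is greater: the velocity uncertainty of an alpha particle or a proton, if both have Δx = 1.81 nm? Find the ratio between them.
The proton has the larger minimum velocity uncertainty, by a ratio of 4.0.

For both particles, Δp_min = ℏ/(2Δx) = 2.913e-26 kg·m/s (same for both).

The velocity uncertainty is Δv = Δp/m:
- alpha particle: Δv = 2.913e-26 / 6.645e-27 = 4.384e+00 m/s = 4.384 m/s
- proton: Δv = 2.913e-26 / 1.673e-27 = 1.742e+01 m/s = 17.417 m/s

Ratio: 1.742e+01 / 4.384e+00 = 4.0

The lighter particle has larger velocity uncertainty because Δv ∝ 1/m.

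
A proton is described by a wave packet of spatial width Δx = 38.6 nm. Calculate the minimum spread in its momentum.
1.366 × 10^-27 kg·m/s

For a wave packet, the spatial width Δx and momentum spread Δp are related by the uncertainty principle:
ΔxΔp ≥ ℏ/2

The minimum momentum spread is:
Δp_min = ℏ/(2Δx)
Δp_min = (1.055e-34 J·s) / (2 × 3.860e-08 m)
Δp_min = 1.366e-27 kg·m/s

A wave packet cannot have both a well-defined position and well-defined momentum.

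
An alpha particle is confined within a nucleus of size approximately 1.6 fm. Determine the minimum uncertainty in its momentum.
3.296 × 10^-20 kg·m/s

Using the Heisenberg uncertainty principle:
ΔxΔp ≥ ℏ/2

With Δx ≈ L = 1.600e-15 m (the confinement size):
Δp_min = ℏ/(2Δx)
Δp_min = (1.055e-34 J·s) / (2 × 1.600e-15 m)
Δp_min = 3.296e-20 kg·m/s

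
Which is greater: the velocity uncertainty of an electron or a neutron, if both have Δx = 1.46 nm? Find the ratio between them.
The electron has the larger minimum velocity uncertainty, by a ratio of 1838.7.

For both particles, Δp_min = ℏ/(2Δx) = 3.612e-26 kg·m/s (same for both).

The velocity uncertainty is Δv = Δp/m:
- electron: Δv = 3.612e-26 / 9.109e-31 = 3.965e+04 m/s = 39.646 km/s
- neutron: Δv = 3.612e-26 / 1.675e-27 = 2.156e+01 m/s = 21.562 m/s

Ratio: 3.965e+04 / 2.156e+01 = 1838.7

The lighter particle has larger velocity uncertainty because Δv ∝ 1/m.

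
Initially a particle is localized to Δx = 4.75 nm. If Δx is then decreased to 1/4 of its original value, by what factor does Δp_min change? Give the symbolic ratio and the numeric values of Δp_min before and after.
Original Δp_min = 1.110 × 10^-26 kg·m/s; new Δp'_min = 4.440 × 10^-26 kg·m/s; ratio Δp'_min/Δp_min = 4.

From the uncertainty principle ΔxΔp ≥ ℏ/2, the minimum momentum uncertainty is Δp_min = ℏ/(2Δx).

Original (Δx = 4.75 nm = 4.750e-09 m):
Δp_min = (1.055e-34 J·s)/(2 × 4.750e-09 m) = 1.110e-26 kg·m/s

When Δx → (1/4)Δx:
Δp'_min = ℏ/(2 × (1/4)Δx) = 4 × ℏ/(2Δx) = 4 × Δp_min
Δp'_min = 4 × 1.110e-26 kg·m/s = 4.440e-26 kg·m/s

Since Δp_min ∝ 1/Δx, when Δx is decreased to 1/4 of its original value, Δp_min increases to 4 times its original value.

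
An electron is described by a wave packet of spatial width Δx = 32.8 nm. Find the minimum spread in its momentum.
1.608 × 10^-27 kg·m/s

For a wave packet, the spatial width Δx and momentum spread Δp are related by the uncertainty principle:
ΔxΔp ≥ ℏ/2

The minimum momentum spread is:
Δp_min = ℏ/(2Δx)
Δp_min = (1.055e-34 J·s) / (2 × 3.280e-08 m)
Δp_min = 1.608e-27 kg·m/s

A wave packet cannot have both a well-defined position and well-defined momentum.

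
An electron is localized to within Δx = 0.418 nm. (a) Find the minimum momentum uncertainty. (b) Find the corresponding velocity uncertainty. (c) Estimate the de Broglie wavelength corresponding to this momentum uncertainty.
(a) Δp_min = 1.261 × 10^-25 kg·m/s
(b) Δv_min = 138.478 km/s
(c) λ_dB = 5.253 nm

Step-by-step:

(a) From the uncertainty principle:
Δp_min = ℏ/(2Δx) = (1.055e-34 J·s)/(2 × 4.180e-10 m) = 1.261e-25 kg·m/s

(b) The velocity uncertainty:
Δv = Δp/m = (1.261e-25 kg·m/s)/(9.109e-31 kg) = 1.385e+05 m/s = 138.478 km/s

(c) The de Broglie wavelength for this momentum:
λ = h/p = (6.626e-34 J·s)/(1.261e-25 kg·m/s) = 5.253e-09 m = 5.253 nm

Note: The de Broglie wavelength is comparable to the localization size, as expected from wave-particle duality.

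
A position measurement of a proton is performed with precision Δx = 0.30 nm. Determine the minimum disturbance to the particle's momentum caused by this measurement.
1.758 × 10^-25 kg·m/s

The uncertainty principle implies that measuring position disturbs momentum:
ΔxΔp ≥ ℏ/2

When we measure position with precision Δx, we necessarily introduce a momentum uncertainty:
Δp ≥ ℏ/(2Δx)
Δp_min = (1.055e-34 J·s) / (2 × 3.000e-10 m)
Δp_min = 1.758e-25 kg·m/s

The more precisely we measure position, the greater the momentum disturbance.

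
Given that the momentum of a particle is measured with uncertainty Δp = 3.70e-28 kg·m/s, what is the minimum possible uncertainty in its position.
142.510 nm

Using the Heisenberg uncertainty principle:
ΔxΔp ≥ ℏ/2

The minimum uncertainty in position is:
Δx_min = ℏ/(2Δp)
Δx_min = (1.055e-34 J·s) / (2 × 3.700e-28 kg·m/s)
Δx_min = 1.425e-07 m = 142.510 nm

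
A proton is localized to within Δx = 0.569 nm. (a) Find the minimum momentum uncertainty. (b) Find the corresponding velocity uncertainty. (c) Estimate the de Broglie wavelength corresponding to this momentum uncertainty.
(a) Δp_min = 9.267 × 10^-26 kg·m/s
(b) Δv_min = 55.403 m/s
(c) λ_dB = 7.150 nm

Step-by-step:

(a) From the uncertainty principle:
Δp_min = ℏ/(2Δx) = (1.055e-34 J·s)/(2 × 5.690e-10 m) = 9.267e-26 kg·m/s

(b) The velocity uncertainty:
Δv = Δp/m = (9.267e-26 kg·m/s)/(1.673e-27 kg) = 5.540e+01 m/s = 55.403 m/s

(c) The de Broglie wavelength for this momentum:
λ = h/p = (6.626e-34 J·s)/(9.267e-26 kg·m/s) = 7.150e-09 m = 7.150 nm

Note: The de Broglie wavelength is comparable to the localization size, as expected from wave-particle duality.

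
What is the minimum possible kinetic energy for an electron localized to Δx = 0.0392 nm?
6.199 eV

Localizing a particle requires giving it sufficient momentum uncertainty:

1. From uncertainty principle: Δp ≥ ℏ/(2Δx)
   Δp_min = (1.055e-34 J·s) / (2 × 3.920e-11 m)
   Δp_min = 1.345e-24 kg·m/s

2. This momentum uncertainty corresponds to kinetic energy:
   KE ≈ (Δp)²/(2m) = (1.345e-24)²/(2 × 9.109e-31 kg)
   KE = 9.931e-19 J = 6.199 eV

Tighter localization requires more energy.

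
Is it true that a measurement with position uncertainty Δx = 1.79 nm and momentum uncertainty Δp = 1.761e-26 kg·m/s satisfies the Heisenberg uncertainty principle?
No, it violates the uncertainty principle (impossible measurement).

Calculate the product ΔxΔp:
ΔxΔp = (1.790e-09 m) × (1.761e-26 kg·m/s)
ΔxΔp = 3.152e-35 J·s

Compare to the minimum allowed value ℏ/2:
ℏ/2 = 5.273e-35 J·s

Since ΔxΔp = 3.152e-35 J·s < 5.273e-35 J·s = ℏ/2,
the measurement violates the uncertainty principle.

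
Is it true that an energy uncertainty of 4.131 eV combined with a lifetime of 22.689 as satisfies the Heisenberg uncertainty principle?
No, it violates the uncertainty relation.

Calculate the product ΔEΔt:
ΔE = 4.131 eV = 6.619e-19 J
ΔEΔt = (6.619e-19 J) × (2.269e-17 s)
ΔEΔt = 1.502e-35 J·s

Compare to the minimum allowed value ℏ/2:
ℏ/2 = 5.273e-35 J·s

Since ΔEΔt = 1.502e-35 J·s < 5.273e-35 J·s = ℏ/2,
this violates the uncertainty relation.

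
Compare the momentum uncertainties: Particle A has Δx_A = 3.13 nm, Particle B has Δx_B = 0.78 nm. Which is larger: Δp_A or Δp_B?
Particle B has the larger minimum momentum uncertainty, by a factor of 4.01.

For each particle, the minimum momentum uncertainty is Δp_min = ℏ/(2Δx):

Particle A: Δp_A = ℏ/(2×3.130e-09 m) = 1.685e-26 kg·m/s
Particle B: Δp_B = ℏ/(2×7.800e-10 m) = 6.760e-26 kg·m/s

Ratio: Δp_B/Δp_A = 4.01

Since Δp_min ∝ 1/Δx, the particle with smaller position uncertainty (B) has larger momentum uncertainty.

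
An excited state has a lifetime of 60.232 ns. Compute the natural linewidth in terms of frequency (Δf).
1.321 MHz

Using the energy-time uncertainty principle and E = hf:
ΔEΔt ≥ ℏ/2
hΔf·Δt ≥ ℏ/2

The minimum frequency uncertainty is:
Δf = ℏ/(2hτ) = 1/(4πτ)
Δf = 1/(4π × 6.023e-08 s)
Δf = 1.321e+06 Hz = 1.321 MHz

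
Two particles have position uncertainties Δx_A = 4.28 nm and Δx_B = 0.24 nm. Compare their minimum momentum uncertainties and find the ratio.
Particle B has the larger minimum momentum uncertainty, by a factor of 17.83.

For each particle, the minimum momentum uncertainty is Δp_min = ℏ/(2Δx):

Particle A: Δp_A = ℏ/(2×4.280e-09 m) = 1.232e-26 kg·m/s
Particle B: Δp_B = ℏ/(2×2.400e-10 m) = 2.197e-25 kg·m/s

Ratio: Δp_B/Δp_A = 17.83

Since Δp_min ∝ 1/Δx, the particle with smaller position uncertainty (B) has larger momentum uncertainty.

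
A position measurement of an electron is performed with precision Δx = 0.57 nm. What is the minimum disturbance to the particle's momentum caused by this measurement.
9.251 × 10^-26 kg·m/s

The uncertainty principle implies that measuring position disturbs momentum:
ΔxΔp ≥ ℏ/2

When we measure position with precision Δx, we necessarily introduce a momentum uncertainty:
Δp ≥ ℏ/(2Δx)
Δp_min = (1.055e-34 J·s) / (2 × 5.700e-10 m)
Δp_min = 9.251e-26 kg·m/s

The more precisely we measure position, the greater the momentum disturbance.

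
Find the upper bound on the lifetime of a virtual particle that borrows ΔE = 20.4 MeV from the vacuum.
16.133 ys

Using the energy-time uncertainty principle:
ΔEΔt ≥ ℏ/2

For a virtual particle borrowing energy ΔE, the maximum lifetime is:
Δt_max = ℏ/(2ΔE)

Converting energy:
ΔE = 20.4 MeV = 3.268e-12 J

Δt_max = (1.055e-34 J·s) / (2 × 3.268e-12 J)
Δt_max = 1.613e-23 s = 16.133 ys

Virtual particles with higher borrowed energy exist for shorter times.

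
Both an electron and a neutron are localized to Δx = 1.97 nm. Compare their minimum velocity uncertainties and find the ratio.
The electron has the larger minimum velocity uncertainty, by a ratio of 1838.7.

For both particles, Δp_min = ℏ/(2Δx) = 2.677e-26 kg·m/s (same for both).

The velocity uncertainty is Δv = Δp/m:
- electron: Δv = 2.677e-26 / 9.109e-31 = 2.938e+04 m/s = 29.383 km/s
- neutron: Δv = 2.677e-26 / 1.675e-27 = 1.598e+01 m/s = 15.980 m/s

Ratio: 2.938e+04 / 1.598e+01 = 1838.7

The lighter particle has larger velocity uncertainty because Δv ∝ 1/m.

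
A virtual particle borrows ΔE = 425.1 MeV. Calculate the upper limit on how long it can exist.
7.742 × 10^-25 s

Using the energy-time uncertainty principle:
ΔEΔt ≥ ℏ/2

For a virtual particle borrowing energy ΔE, the maximum lifetime is:
Δt_max = ℏ/(2ΔE)

Converting energy:
ΔE = 425.1 MeV = 6.811e-11 J

Δt_max = (1.055e-34 J·s) / (2 × 6.811e-11 J)
Δt_max = 7.742e-25 s = 7.742 × 10^-25 s

Virtual particles with higher borrowed energy exist for shorter times.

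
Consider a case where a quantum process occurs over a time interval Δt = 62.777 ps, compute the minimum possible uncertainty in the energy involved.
5.242 μeV

Using the energy-time uncertainty principle:
ΔEΔt ≥ ℏ/2

The minimum uncertainty in energy is:
ΔE_min = ℏ/(2Δt)
ΔE_min = (1.055e-34 J·s) / (2 × 6.278e-11 s)
ΔE_min = 8.399e-25 J = 5.242 μeV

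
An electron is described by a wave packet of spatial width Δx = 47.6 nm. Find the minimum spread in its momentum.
1.108 × 10^-27 kg·m/s

For a wave packet, the spatial width Δx and momentum spread Δp are related by the uncertainty principle:
ΔxΔp ≥ ℏ/2

The minimum momentum spread is:
Δp_min = ℏ/(2Δx)
Δp_min = (1.055e-34 J·s) / (2 × 4.760e-08 m)
Δp_min = 1.108e-27 kg·m/s

A wave packet cannot have both a well-defined position and well-defined momentum.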